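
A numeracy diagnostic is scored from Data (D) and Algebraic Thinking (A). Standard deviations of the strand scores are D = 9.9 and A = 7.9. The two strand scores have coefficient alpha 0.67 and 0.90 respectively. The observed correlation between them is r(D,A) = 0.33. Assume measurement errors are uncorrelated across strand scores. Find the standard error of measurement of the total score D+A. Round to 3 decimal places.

6.212

Var(total) = 160.42 + 51.6186 = 212.039.
True-score variance = 121.836 + 51.6186 = 173.454, so reliability = 0.8180.
Error variance = 212.039 − 173.454 = 38.5843; SEM = √38.5843 = 6.212.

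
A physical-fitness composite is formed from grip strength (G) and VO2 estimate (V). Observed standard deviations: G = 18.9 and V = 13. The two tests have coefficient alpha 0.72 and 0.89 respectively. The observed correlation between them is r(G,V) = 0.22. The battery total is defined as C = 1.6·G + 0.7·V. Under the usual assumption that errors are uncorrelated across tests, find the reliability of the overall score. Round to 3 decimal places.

Var(C) = 1.6²·18.9² + 0.7²·13² + 2·[1.12·18.9·13·0.22] = 997.268 + 121.081 = 1118.35.
Because errors are independent across components, Cov(Tᵢ,Tⱼ) = Cov(Xᵢ,Xⱼ); the off-diagonal part of the true-score variance is the same as above.
True-score variance = [1.6²·18.9²·0.72 + 0.7²·13²·0.89] + 121.081 = 732.11 + 121.081 = 853.191.
Reliability = 853.191 / 1118.35 = 0.763.

0.763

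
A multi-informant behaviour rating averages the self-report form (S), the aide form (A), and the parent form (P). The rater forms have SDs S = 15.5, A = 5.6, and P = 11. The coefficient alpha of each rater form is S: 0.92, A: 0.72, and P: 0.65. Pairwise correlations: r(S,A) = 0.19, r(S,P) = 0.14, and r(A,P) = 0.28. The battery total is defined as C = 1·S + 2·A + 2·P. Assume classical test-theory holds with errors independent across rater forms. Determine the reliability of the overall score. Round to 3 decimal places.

0.805

Var(C) = 15.5² + 2²·5.6² + 2²·11² + 2·[2·15.5·5.6·0.19 + 2·15.5·11·0.14 + 4·5.6·11·0.28] = 849.69 + 299.432 = 1149.12.
Because errors are independent across components, Cov(Tᵢ,Tⱼ) = Cov(Xᵢ,Xⱼ); the off-diagonal part of the true-score variance is the same as above.
True-score variance = [15.5²·0.92 + 2²·5.6²·0.72 + 2²·11²·0.65] + 299.432 = 625.947 + 299.432 = 925.379.
Reliability = 925.379 / 1149.12 = 0.805.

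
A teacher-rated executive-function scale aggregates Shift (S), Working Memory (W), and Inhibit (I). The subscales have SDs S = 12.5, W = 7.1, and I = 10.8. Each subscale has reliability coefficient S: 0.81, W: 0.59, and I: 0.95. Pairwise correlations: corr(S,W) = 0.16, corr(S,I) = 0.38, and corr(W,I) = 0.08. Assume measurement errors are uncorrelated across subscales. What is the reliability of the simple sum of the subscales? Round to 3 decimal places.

Var(S+W+I) = 12.5² + 7.1² + 10.8² + 2·[12.5·7.1·0.16 + 12.5·10.8·0.38 + 7.1·10.8·0.08] = 323.3 + 143.269 = 466.569.
With uncorrelated errors the cross-covariances are all true-score covariance, so they carry over unchanged; only the diagonal terms shrink to ρᵢσᵢ².
True-score variance = [12.5²·0.81 + 7.1²·0.59 + 10.8²·0.95] + 143.269 = 267.112 + 143.269 = 410.381.
Reliability = 410.381 / 466.569 = 0.880.

0.880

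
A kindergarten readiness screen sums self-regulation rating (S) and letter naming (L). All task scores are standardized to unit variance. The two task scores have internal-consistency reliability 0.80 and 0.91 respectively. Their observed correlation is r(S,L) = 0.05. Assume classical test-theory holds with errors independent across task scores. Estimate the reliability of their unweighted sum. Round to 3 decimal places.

Var(S+L) = 2 + 2·[0.05] = 2 + 0.1 = 2.1.
Because errors are independent across components, Cov(Tᵢ,Tⱼ) = Cov(Xᵢ,Xⱼ); the off-diagonal part of the true-score variance is the same as above.
True-score variance = [0.80 + 0.91] + 0.1 = 1.71 + 0.1 = 1.81.
Reliability = 1.81 / 2.1 = 0.862.

0.862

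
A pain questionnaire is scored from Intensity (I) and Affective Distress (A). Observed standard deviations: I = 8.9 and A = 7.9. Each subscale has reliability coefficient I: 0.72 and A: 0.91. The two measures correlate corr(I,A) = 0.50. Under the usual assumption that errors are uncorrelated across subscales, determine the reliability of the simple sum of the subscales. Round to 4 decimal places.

Var(I+A) = 8.9² + 7.9² + 2·[8.9·7.9·0.50] = 141.62 + 70.31 = 211.93.
Under uncorrelated errors the observed covariances equal the true-score covariances, so only the own-variance terms attenuate.
True-score variance = [8.9²·0.72 + 7.9²·0.91] + 70.31 = 113.824 + 70.31 = 184.134.
Reliability = 184.134 / 211.93 = 0.8688.

0.8688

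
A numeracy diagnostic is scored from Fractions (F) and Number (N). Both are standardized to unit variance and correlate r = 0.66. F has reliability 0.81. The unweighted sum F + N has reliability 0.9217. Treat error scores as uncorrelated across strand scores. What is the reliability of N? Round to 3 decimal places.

Var(F+N) = 2 + 2·0.66 = 3.320.
True-score variance = ρ_F + ρ_N + 2·0.66, so 0.9217 = (0.81 + ρ_N + 1.32) / 3.320.
ρ_N = 0.9217·3.320 − 0.81 − 1.32 = 0.930.

0.930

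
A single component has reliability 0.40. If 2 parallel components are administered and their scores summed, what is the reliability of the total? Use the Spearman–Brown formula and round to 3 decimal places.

ρ_k = kρ / (1 + (k−1)ρ) = 2·0.40 / (1 + 1·0.40) = 0.800 / 1.400 = 0.571.

0.571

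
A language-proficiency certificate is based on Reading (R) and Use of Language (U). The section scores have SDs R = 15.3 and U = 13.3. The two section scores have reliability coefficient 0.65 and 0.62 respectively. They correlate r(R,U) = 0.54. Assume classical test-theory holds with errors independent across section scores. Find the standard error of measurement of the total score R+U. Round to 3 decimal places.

12.213

Var(total) = 410.98 + 219.769 = 630.749.
True-score variance = 261.83 + 219.769 = 481.6, so reliability = 0.7635.
Error variance = 630.749 − 481.6 = 149.15; SEM = √149.15 = 12.213.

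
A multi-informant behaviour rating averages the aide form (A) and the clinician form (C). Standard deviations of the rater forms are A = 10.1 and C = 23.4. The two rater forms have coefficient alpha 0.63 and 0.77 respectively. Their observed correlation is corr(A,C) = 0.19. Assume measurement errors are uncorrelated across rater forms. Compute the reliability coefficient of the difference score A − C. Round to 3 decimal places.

0.708

Var(A−C) = 10.1² + 23.4² − 2·10.1·23.4·0.19 = 649.57 − 89.8092 = 559.761.
Under uncorrelated errors the observed covariances equal the true-score covariances, so only the own-variance terms attenuate.
True-score variance = [10.1²·0.63 + 23.4²·0.77] − 89.8092 = 485.887 − 89.8092 = 396.078.
Reliability = 396.078 / 559.761 = 0.708.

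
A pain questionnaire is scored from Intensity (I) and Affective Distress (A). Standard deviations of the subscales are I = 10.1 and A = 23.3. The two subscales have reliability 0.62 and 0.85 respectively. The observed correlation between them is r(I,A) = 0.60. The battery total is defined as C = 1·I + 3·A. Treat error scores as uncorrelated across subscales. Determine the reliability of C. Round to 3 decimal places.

Var(C) = 10.1² + 3²·23.3² + 2·[3·10.1·23.3·0.60] = 4988.02 + 847.188 = 5835.21.
With uncorrelated errors the cross-covariances are all true-score covariance, so they carry over unchanged; only the diagonal terms shrink to ρᵢσᵢ².
True-score variance = [10.1²·0.62 + 3²·23.3²·0.85] + 847.188 = 4216.35 + 847.188 = 5063.54.
Reliability = 5063.54 / 5835.21 = 0.868.

0.868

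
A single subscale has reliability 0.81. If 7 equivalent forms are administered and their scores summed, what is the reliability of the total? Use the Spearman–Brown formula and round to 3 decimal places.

ρ_k = kρ / (1 + (k−1)ρ) = 7·0.81 / (1 + 6·0.81) = 5.670 / 5.860 = 0.968.

0.968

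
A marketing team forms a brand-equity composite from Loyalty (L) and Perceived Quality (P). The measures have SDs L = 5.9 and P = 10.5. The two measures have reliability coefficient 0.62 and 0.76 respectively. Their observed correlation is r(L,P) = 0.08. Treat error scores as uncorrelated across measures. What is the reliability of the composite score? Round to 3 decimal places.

0.744

Var(L+P) = 5.9² + 10.5² + 2·[5.9·10.5·0.08] = 145.06 + 9.912 = 154.972.
Because errors are independent across components, Cov(Tᵢ,Tⱼ) = Cov(Xᵢ,Xⱼ); the off-diagonal part of the true-score variance is the same as above.
True-score variance = [5.9²·0.62 + 10.5²·0.76] + 9.912 = 105.372 + 9.912 = 115.284.
Reliability = 115.284 / 154.972 = 0.744.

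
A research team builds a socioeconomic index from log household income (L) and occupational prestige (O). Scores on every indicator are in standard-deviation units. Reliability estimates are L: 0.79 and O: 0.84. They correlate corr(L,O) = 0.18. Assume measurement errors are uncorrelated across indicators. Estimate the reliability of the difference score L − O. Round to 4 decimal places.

Var(L−O) = 1 + 1 − 2·0.18 = 2 − 0.36 = 1.64.
Under uncorrelated errors the observed covariances equal the true-score covariances, so only the own-variance terms attenuate.
True-score variance = [0.79 + 0.84] − 0.36 = 1.63 − 0.36 = 1.27.
Reliability = 1.27 / 1.64 = 0.7744.

0.7744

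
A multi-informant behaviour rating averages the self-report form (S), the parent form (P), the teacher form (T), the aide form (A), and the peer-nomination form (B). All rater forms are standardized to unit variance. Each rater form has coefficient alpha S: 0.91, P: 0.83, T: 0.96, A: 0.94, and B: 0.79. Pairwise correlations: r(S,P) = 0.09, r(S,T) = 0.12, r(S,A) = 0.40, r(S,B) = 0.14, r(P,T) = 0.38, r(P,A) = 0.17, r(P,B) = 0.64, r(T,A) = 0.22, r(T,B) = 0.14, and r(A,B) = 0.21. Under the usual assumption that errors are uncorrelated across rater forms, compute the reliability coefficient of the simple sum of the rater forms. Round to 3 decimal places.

0.943

Var(S+P+T+A+B) = 5 + 2·[0.09 + 0.12 + 0.40 + 0.14 + 0.38 + 0.17 + 0.64 + 0.22 + 0.14 + 0.21] = 5 + 5.02 = 10.02.
Under uncorrelated errors the observed covariances equal the true-score covariances, so only the own-variance terms attenuate.
True-score variance = [0.91 + 0.83 + 0.96 + 0.94 + 0.79] + 5.02 = 4.43 + 5.02 = 9.45.
Reliability = 9.45 / 10.02 = 0.943.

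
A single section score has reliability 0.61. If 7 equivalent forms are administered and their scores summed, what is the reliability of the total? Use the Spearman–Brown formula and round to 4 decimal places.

ρ_k = kρ / (1 + (k−1)ρ) = 7·0.61 / (1 + 6·0.61) = 4.270 / 4.660 = 0.9163.

0.9163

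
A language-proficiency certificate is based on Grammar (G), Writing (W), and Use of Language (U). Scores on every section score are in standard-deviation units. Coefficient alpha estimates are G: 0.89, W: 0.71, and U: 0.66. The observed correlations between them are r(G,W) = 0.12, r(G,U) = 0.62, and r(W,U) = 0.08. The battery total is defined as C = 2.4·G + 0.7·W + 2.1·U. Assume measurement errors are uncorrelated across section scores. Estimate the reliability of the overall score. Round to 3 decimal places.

0.870

Var(C) = 2.4² + 0.7² + 2.1² + 2·[1.68·0.12 + 5.04·0.62 + 1.47·0.08] = 10.66 + 6.888 = 17.548.
Under uncorrelated errors the observed covariances equal the true-score covariances, so only the own-variance terms attenuate.
True-score variance = [2.4²·0.89 + 0.7²·0.71 + 2.1²·0.66] + 6.888 = 8.3849 + 6.888 = 15.2729.
Reliability = 15.2729 / 17.548 = 0.870.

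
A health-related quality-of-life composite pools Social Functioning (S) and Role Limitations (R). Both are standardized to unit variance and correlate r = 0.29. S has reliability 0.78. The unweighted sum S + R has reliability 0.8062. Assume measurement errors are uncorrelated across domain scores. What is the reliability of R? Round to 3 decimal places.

0.720

Var(S+R) = 2 + 2·0.29 = 2.580.
True-score variance = ρ_S + ρ_R + 2·0.29, so 0.8062 = (0.78 + ρ_R + 0.58) / 2.580.
ρ_R = 0.8062·2.580 − 0.78 − 0.58 = 0.720.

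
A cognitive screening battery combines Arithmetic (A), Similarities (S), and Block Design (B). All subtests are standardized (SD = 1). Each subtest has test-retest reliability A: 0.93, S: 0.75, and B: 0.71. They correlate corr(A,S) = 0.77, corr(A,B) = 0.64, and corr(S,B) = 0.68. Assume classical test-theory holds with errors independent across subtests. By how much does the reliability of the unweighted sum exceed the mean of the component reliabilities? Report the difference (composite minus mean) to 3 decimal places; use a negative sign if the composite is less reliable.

0.118

Var(sum) = 3 + 4.18 = 7.18; true-score variance = 2.39 + 4.18 = 6.57; composite reliability = 0.9150.
Mean component reliability = 0.7967.
Difference = 0.9150 − 0.7967 = 0.118.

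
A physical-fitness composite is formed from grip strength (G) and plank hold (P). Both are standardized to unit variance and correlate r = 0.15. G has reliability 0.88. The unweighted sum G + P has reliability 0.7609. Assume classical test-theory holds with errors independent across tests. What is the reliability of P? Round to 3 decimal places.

Var(G+P) = 2 + 2·0.15 = 2.300.
True-score variance = ρ_G + ρ_P + 2·0.15, so 0.7609 = (0.88 + ρ_P + 0.30) / 2.300.
ρ_P = 0.7609·2.300 − 0.88 − 0.30 = 0.570.

0.570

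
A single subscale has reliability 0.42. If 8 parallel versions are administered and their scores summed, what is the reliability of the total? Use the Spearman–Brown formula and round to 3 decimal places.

0.853

ρ_k = kρ / (1 + (k−1)ρ) = 8·0.42 / (1 + 7·0.42) = 3.360 / 3.940 = 0.853.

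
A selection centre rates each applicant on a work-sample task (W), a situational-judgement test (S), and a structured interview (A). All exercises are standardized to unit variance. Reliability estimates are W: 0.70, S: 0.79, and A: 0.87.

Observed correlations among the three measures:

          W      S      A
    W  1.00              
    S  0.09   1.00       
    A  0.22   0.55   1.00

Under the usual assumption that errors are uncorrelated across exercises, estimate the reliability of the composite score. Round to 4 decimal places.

Var(W+S+A) = 3 + 2·[0.09 + 0.22 + 0.55] = 3 + 1.72 = 4.72.
With uncorrelated errors the cross-covariances are all true-score covariance, so they carry over unchanged; only the diagonal terms shrink to ρᵢσᵢ².
True-score variance = [0.70 + 0.79 + 0.87] + 1.72 = 2.36 + 1.72 = 4.08.
Reliability = 4.08 / 4.72 = 0.8644.

0.8644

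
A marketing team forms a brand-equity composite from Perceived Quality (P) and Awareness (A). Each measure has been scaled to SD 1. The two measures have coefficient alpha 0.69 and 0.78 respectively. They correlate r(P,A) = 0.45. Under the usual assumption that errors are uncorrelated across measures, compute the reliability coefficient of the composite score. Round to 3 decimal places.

0.817

Var(P+A) = 2 + 2·[0.45] = 2 + 0.9 = 2.9.
Because errors are independent across components, Cov(Tᵢ,Tⱼ) = Cov(Xᵢ,Xⱼ); the off-diagonal part of the true-score variance is the same as above.
True-score variance = [0.69 + 0.78] + 0.9 = 1.47 + 0.9 = 2.37.
Reliability = 2.37 / 2.9 = 0.817.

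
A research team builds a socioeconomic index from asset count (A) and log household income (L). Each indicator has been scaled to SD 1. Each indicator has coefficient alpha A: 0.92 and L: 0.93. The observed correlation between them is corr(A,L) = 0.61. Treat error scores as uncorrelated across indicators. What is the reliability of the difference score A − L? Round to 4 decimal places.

Var(A−L) = 1 + 1 − 2·0.61 = 2 − 1.22 = 0.78.
Because errors are independent across components, Cov(Tᵢ,Tⱼ) = Cov(Xᵢ,Xⱼ); the off-diagonal part of the true-score variance is the same as above.
True-score variance = [0.92 + 0.93] − 1.22 = 1.85 − 1.22 = 0.63.
Reliability = 0.63 / 0.78 = 0.8077.

0.8077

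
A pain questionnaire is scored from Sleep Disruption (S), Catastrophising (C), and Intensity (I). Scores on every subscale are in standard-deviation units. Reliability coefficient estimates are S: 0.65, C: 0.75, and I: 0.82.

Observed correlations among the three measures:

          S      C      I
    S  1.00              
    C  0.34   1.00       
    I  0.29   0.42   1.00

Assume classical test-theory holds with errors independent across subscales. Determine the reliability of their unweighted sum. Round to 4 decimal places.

0.8471

Var(S+C+I) = 3 + 2·[0.34 + 0.29 + 0.42] = 3 + 2.1 = 5.1.
With uncorrelated errors the cross-covariances are all true-score covariance, so they carry over unchanged; only the diagonal terms shrink to ρᵢσᵢ².
True-score variance = [0.65 + 0.75 + 0.82] + 2.1 = 2.22 + 2.1 = 4.32.
Reliability = 4.32 / 5.1 = 0.8471.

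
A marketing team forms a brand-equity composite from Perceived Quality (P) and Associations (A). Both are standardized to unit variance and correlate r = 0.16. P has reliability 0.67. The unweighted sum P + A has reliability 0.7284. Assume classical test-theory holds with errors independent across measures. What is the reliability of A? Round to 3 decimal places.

0.700

Var(P+A) = 2 + 2·0.16 = 2.320.
True-score variance = ρ_P + ρ_A + 2·0.16, so 0.7284 = (0.67 + ρ_A + 0.32) / 2.320.
ρ_A = 0.7284·2.320 − 0.67 − 0.32 = 0.700.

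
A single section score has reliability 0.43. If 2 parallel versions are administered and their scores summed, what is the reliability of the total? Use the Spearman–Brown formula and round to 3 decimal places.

ρ_k = kρ / (1 + (k−1)ρ) = 2·0.43 / (1 + 1·0.43) = 0.860 / 1.430 = 0.601.

0.601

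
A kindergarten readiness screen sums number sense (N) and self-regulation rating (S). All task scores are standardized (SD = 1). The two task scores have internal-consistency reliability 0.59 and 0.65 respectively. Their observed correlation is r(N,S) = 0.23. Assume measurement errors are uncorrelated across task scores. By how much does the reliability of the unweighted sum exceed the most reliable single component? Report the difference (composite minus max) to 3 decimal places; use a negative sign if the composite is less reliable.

Var(sum) = 2 + 0.46 = 2.46; true-score variance = 1.24 + 0.46 = 1.7; composite reliability = 0.6911.
Max component reliability = 0.6500.
Difference = 0.6911 − 0.6500 = 0.041.

0.041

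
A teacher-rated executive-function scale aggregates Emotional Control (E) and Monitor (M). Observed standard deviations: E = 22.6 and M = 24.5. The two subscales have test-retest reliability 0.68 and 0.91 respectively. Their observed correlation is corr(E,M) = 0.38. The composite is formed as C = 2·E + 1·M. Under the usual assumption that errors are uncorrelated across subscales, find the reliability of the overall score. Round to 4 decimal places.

Var(C) = 2²·22.6² + 24.5² + 2·[2·22.6·24.5·0.38] = 2643.29 + 841.624 = 3484.91.
With uncorrelated errors the cross-covariances are all true-score covariance, so they carry over unchanged; only the diagonal terms shrink to ρᵢσᵢ².
True-score variance = [2²·22.6²·0.68 + 24.5²·0.91] + 841.624 = 1935.49 + 841.624 = 2777.12.
Reliability = 2777.12 / 3484.91 = 0.7969.

0.7969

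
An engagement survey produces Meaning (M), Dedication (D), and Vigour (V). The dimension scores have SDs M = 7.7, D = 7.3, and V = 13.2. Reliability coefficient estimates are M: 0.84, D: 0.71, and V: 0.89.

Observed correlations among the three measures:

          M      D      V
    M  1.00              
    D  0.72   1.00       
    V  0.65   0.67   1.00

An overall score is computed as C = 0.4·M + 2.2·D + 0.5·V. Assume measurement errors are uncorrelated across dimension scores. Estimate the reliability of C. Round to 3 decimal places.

0.853

Var(C) = 0.4²·7.7² + 2.2²·7.3² + 0.5²·13.2² + 2·[0.88·7.7·7.3·0.72 + 0.2·7.7·13.2·0.65 + 1.1·7.3·13.2·0.67] = 310.97 + 239.69 = 550.66.
Because errors are independent across components, Cov(Tᵢ,Tⱼ) = Cov(Xᵢ,Xⱼ); the off-diagonal part of the true-score variance is the same as above.
True-score variance = [0.4²·7.7²·0.84 + 2.2²·7.3²·0.71 + 0.5²·13.2²·0.89] + 239.69 = 229.863 + 239.69 = 469.553.
Reliability = 469.553 / 550.66 = 0.853.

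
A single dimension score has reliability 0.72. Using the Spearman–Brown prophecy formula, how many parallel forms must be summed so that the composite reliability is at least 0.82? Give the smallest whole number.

k ≥ ρ*(1−ρ₁)/(ρ₁(1−ρ*)) = 0.82·0.28 / (0.72·0.18) = 1.772.
Smallest integer k = 2.

2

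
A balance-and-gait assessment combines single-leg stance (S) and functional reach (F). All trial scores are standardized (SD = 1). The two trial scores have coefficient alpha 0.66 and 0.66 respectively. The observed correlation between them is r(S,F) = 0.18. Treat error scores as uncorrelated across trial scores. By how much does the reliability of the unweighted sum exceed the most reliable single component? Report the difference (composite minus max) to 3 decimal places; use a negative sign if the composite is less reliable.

0.052

Var(sum) = 2 + 0.36 = 2.36; true-score variance = 1.32 + 0.36 = 1.68; composite reliability = 0.7119.
Max component reliability = 0.6600.
Difference = 0.7119 − 0.6600 = 0.052.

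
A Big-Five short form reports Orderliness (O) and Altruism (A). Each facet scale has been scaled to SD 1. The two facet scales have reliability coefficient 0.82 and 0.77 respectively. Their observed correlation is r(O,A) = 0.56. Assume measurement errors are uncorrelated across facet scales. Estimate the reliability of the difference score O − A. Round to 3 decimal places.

0.534

Var(O−A) = 1 + 1 − 2·0.56 = 2 − 1.12 = 0.88.
Under uncorrelated errors the observed covariances equal the true-score covariances, so only the own-variance terms attenuate.
True-score variance = [0.82 + 0.77] − 1.12 = 1.59 − 1.12 = 0.47.
Reliability = 0.47 / 0.88 = 0.534.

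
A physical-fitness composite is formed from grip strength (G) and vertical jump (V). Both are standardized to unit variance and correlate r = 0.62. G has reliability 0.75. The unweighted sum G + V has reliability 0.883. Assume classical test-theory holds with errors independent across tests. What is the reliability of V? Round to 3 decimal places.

Var(G+V) = 2 + 2·0.62 = 3.240.
True-score variance = ρ_G + ρ_V + 2·0.62, so 0.883 = (0.75 + ρ_V + 1.24) / 3.240.
ρ_V = 0.883·3.240 − 0.75 − 1.24 = 0.871.

0.871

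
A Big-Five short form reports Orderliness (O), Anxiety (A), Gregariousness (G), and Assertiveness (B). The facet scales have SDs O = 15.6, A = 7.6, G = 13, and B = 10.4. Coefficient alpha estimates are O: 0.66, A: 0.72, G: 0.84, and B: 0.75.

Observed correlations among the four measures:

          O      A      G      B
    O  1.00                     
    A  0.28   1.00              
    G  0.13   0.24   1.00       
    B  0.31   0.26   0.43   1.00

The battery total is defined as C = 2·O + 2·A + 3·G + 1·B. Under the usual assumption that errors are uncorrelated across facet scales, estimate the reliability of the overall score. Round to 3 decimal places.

0.846

Var(C) = 2²·15.6² + 2²·7.6² + 3²·13² + 10.4² + 2·[4·15.6·7.6·0.28 + 6·15.6·13·0.13 + 2·15.6·10.4·0.31 + 6·7.6·13·0.24 + 2·7.6·10.4·0.26 + 3·13·10.4·0.43] = 2833.64 + 1498.68 = 4332.32.
Under uncorrelated errors the observed covariances equal the true-score covariances, so only the own-variance terms attenuate.
True-score variance = [2²·15.6²·0.66 + 2²·7.6²·0.72 + 3²·13²·0.84 + 10.4²·0.75] + 1498.68 = 2167.58 + 1498.68 = 3666.26.
Reliability = 3666.26 / 4332.32 = 0.846.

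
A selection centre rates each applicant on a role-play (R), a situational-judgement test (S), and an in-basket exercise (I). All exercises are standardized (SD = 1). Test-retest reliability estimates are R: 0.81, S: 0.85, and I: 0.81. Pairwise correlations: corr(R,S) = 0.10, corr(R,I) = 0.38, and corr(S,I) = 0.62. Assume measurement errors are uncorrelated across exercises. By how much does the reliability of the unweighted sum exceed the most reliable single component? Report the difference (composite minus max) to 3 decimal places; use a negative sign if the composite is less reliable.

Var(sum) = 3 + 2.2 = 5.2; true-score variance = 2.47 + 2.2 = 4.67; composite reliability = 0.8981.
Max component reliability = 0.8500.
Difference = 0.8981 − 0.8500 = 0.048.

0.048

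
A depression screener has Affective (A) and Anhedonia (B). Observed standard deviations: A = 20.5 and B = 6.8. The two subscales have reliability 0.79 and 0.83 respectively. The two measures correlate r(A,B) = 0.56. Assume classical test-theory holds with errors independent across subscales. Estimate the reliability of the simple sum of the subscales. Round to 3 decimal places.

Var(A+B) = 20.5² + 6.8² + 2·[20.5·6.8·0.56] = 466.49 + 156.128 = 622.618.
Under uncorrelated errors the observed covariances equal the true-score covariances, so only the own-variance terms attenuate.
True-score variance = [20.5²·0.79 + 6.8²·0.83] + 156.128 = 370.377 + 156.128 = 526.505.
Reliability = 526.505 / 622.618 = 0.846.

0.846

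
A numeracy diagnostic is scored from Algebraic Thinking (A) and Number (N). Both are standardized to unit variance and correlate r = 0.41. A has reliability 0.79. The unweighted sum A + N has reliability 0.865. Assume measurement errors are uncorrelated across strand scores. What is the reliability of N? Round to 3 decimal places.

Var(A+N) = 2 + 2·0.41 = 2.820.
True-score variance = ρ_A + ρ_N + 2·0.41, so 0.865 = (0.79 + ρ_N + 0.82) / 2.820.
ρ_N = 0.865·2.820 − 0.79 − 0.82 = 0.829.

0.829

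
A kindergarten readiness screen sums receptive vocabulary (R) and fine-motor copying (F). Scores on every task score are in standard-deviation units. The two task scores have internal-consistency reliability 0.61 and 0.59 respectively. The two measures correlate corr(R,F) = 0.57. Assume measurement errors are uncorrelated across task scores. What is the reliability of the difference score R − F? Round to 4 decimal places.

Var(R−F) = 1 + 1 − 2·0.57 = 2 − 1.14 = 0.86.
Under uncorrelated errors the observed covariances equal the true-score covariances, so only the own-variance terms attenuate.
True-score variance = [0.61 + 0.59] − 1.14 = 1.2 − 1.14 = 0.06.
Reliability = 0.06 / 0.86 = 0.0698.

0.0698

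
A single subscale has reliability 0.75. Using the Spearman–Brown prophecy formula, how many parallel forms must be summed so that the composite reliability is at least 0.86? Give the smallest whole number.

3

k ≥ ρ*(1−ρ₁)/(ρ₁(1−ρ*)) = 0.86·0.25 / (0.75·0.14) = 2.048.
Smallest integer k = 3.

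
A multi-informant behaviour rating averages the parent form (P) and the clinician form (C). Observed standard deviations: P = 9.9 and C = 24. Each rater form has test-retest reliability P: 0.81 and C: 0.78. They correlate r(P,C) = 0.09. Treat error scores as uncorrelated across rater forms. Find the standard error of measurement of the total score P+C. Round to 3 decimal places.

Var(total) = 674.01 + 42.768 = 716.778.
True-score variance = 528.668 + 42.768 = 571.436, so reliability = 0.7972.
Error variance = 716.778 − 571.436 = 145.342; SEM = √145.342 = 12.056.

12.056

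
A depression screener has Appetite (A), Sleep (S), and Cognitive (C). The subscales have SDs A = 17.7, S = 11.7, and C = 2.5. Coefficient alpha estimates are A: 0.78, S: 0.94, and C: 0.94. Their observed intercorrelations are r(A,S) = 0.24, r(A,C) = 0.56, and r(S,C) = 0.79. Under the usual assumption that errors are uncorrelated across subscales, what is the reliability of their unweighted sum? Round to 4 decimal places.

0.8810

Var(A+S+C) = 17.7² + 11.7² + 2.5² + 2·[17.7·11.7·0.24 + 17.7·2.5·0.56 + 11.7·2.5·0.79] = 456.43 + 195.178 = 651.608.
Because errors are independent across components, Cov(Tᵢ,Tⱼ) = Cov(Xᵢ,Xⱼ); the off-diagonal part of the true-score variance is the same as above.
True-score variance = [17.7²·0.78 + 11.7²·0.94 + 2.5²·0.94] + 195.178 = 378.918 + 195.178 = 574.096.
Reliability = 574.096 / 651.608 = 0.8810.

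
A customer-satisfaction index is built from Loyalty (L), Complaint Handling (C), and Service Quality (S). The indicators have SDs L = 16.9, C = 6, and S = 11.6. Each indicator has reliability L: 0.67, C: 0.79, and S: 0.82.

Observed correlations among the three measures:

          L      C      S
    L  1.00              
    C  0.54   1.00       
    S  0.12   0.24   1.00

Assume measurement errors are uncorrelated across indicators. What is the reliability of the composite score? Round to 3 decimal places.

0.805

Var(L+C+S) = 16.9² + 6² + 11.6² + 2·[16.9·6·0.54 + 16.9·11.6·0.12 + 6·11.6·0.24] = 456.17 + 189.97 = 646.14.
Under uncorrelated errors the observed covariances equal the true-score covariances, so only the own-variance terms attenuate.
True-score variance = [16.9²·0.67 + 6²·0.79 + 11.6²·0.82] + 189.97 = 330.138 + 189.97 = 520.107.
Reliability = 520.107 / 646.14 = 0.805.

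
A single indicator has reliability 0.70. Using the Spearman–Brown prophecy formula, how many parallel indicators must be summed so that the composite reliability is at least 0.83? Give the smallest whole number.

k ≥ ρ*(1−ρ₁)/(ρ₁(1−ρ*)) = 0.83·0.30 / (0.70·0.17) = 2.092.
Smallest integer k = 3.

3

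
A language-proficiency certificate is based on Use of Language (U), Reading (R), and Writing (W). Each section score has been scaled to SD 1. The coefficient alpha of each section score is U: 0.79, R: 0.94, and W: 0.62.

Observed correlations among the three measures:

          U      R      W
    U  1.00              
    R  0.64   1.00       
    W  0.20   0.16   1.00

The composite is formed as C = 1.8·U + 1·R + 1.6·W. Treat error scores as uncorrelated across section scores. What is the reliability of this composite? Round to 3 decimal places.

Var(C) = 1.8² + 1 + 1.6² + 2·[1.8·0.64 + 2.88·0.20 + 1.6·0.16] = 6.8 + 3.968 = 10.768.
Under uncorrelated errors the observed covariances equal the true-score covariances, so only the own-variance terms attenuate.
True-score variance = [1.8²·0.79 + 0.94 + 1.6²·0.62] + 3.968 = 5.0868 + 3.968 = 9.0548.
Reliability = 9.0548 / 10.768 = 0.841.

0.841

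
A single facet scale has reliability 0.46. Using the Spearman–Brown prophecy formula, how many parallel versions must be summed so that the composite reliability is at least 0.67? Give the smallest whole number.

k ≥ ρ*(1−ρ₁)/(ρ₁(1−ρ*)) = 0.67·0.54 / (0.46·0.33) = 2.383.
Smallest integer k = 3.

3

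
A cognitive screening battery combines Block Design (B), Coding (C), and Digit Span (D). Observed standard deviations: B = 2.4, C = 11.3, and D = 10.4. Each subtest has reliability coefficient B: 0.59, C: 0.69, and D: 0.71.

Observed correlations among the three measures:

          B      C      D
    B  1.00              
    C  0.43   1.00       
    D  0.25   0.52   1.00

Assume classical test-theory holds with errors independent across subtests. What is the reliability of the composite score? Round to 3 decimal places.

Var(B+C+D) = 2.4² + 11.3² + 10.4² + 2·[2.4·11.3·0.43 + 2.4·10.4·0.25 + 11.3·10.4·0.52] = 241.61 + 158.024 = 399.634.
With uncorrelated errors the cross-covariances are all true-score covariance, so they carry over unchanged; only the diagonal terms shrink to ρᵢσᵢ².
True-score variance = [2.4²·0.59 + 11.3²·0.69 + 10.4²·0.71] + 158.024 = 168.298 + 158.024 = 326.322.
Reliability = 326.322 / 399.634 = 0.817.

0.817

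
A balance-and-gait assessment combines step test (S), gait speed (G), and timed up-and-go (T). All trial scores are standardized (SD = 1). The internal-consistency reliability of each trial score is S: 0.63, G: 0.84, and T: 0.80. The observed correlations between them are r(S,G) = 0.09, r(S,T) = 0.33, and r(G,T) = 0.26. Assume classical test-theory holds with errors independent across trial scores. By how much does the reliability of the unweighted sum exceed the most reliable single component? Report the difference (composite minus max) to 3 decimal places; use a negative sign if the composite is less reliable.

-0.007

Var(sum) = 3 + 1.36 = 4.36; true-score variance = 2.27 + 1.36 = 3.63; composite reliability = 0.8326.
Max component reliability = 0.8400.
Difference = 0.8326 − 0.8400 = -0.007.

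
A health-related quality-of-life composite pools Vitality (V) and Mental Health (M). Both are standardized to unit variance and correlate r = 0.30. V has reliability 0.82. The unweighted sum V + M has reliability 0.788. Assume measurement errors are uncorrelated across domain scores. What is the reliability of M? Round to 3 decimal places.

0.629

Var(V+M) = 2 + 2·0.30 = 2.600.
True-score variance = ρ_V + ρ_M + 2·0.30, so 0.788 = (0.82 + ρ_M + 0.60) / 2.600.
ρ_M = 0.788·2.600 − 0.82 − 0.60 = 0.629.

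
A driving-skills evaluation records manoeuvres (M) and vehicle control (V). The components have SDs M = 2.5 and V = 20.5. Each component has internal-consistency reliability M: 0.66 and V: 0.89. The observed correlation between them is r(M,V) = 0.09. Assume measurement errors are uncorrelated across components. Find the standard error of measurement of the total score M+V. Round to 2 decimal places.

6.95

Var(total) = 426.5 + 9.225 = 435.725.
True-score variance = 378.147 + 9.225 = 387.373, so reliability = 0.8890.
Error variance = 435.725 − 387.373 = 48.3525; SEM = √48.3525 = 6.95.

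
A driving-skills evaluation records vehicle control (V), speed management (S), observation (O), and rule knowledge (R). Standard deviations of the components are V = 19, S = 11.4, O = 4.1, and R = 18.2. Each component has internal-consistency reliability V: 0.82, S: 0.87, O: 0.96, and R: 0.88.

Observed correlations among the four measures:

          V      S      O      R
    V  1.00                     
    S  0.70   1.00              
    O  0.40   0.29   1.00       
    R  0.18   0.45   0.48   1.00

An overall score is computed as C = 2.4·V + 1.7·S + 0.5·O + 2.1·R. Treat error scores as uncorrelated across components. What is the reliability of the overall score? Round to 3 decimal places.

Var(C) = 2.4²·19² + 1.7²·11.4² + 0.5²·4.1² + 2.1²·18.2² + 2·[4.08·19·11.4·0.70 + 1.2·19·4.1·0.40 + 5.04·19·18.2·0.18 + 0.85·11.4·4.1·0.29 + 3.57·11.4·18.2·0.45 + 1.05·4.1·18.2·0.48] = 3919.92 + 2704.32 = 6624.23.
Under uncorrelated errors the observed covariances equal the true-score covariances, so only the own-variance terms attenuate.
True-score variance = [2.4²·19²·0.82 + 1.7²·11.4²·0.87 + 0.5²·4.1²·0.96 + 2.1²·18.2²·0.88] + 2704.32 = 3321.34 + 2704.32 = 6025.66.
Reliability = 6025.66 / 6624.23 = 0.910.

0.910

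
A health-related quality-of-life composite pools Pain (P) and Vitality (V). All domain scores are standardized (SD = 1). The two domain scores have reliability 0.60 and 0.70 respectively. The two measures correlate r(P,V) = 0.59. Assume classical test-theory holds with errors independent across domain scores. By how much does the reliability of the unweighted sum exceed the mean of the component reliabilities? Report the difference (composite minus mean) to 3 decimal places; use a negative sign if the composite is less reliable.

Var(sum) = 2 + 1.18 = 3.18; true-score variance = 1.3 + 1.18 = 2.48; composite reliability = 0.7799.
Mean component reliability = 0.6500.
Difference = 0.7799 − 0.6500 = 0.130.

0.130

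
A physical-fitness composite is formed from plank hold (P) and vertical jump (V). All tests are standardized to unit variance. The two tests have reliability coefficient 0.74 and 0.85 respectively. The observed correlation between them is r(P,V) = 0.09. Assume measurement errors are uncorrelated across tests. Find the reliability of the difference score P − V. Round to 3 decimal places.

0.775

Var(P−V) = 1 + 1 − 2·0.09 = 2 − 0.18 = 1.82.
With uncorrelated errors the cross-covariances are all true-score covariance, so they carry over unchanged; only the diagonal terms shrink to ρᵢσᵢ².
True-score variance = [0.74 + 0.85] − 0.18 = 1.59 − 0.18 = 1.41.
Reliability = 1.41 / 1.82 = 0.775.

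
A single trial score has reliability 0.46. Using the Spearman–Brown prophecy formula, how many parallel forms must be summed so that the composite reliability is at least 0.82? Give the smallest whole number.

6

k ≥ ρ*(1−ρ₁)/(ρ₁(1−ρ*)) = 0.82·0.54 / (0.46·0.18) = 5.348.
Smallest integer k = 6.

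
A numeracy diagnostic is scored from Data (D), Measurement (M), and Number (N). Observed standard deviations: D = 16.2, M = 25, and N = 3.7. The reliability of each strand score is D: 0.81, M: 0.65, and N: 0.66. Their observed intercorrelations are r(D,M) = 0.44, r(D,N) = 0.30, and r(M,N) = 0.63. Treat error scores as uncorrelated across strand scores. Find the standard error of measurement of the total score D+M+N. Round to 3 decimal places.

Var(total) = 901.13 + 508.914 = 1410.04.
True-score variance = 627.862 + 508.914 = 1136.78, so reliability = 0.8062.
Error variance = 1410.04 − 1136.78 = 273.268; SEM = √273.268 = 16.531.

16.531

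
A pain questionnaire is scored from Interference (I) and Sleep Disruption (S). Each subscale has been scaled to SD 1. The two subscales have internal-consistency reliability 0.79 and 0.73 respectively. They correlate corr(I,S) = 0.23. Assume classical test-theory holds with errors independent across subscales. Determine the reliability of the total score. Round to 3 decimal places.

0.805

Var(I+S) = 2 + 2·[0.23] = 2 + 0.46 = 2.46.
Because errors are independent across components, Cov(Tᵢ,Tⱼ) = Cov(Xᵢ,Xⱼ); the off-diagonal part of the true-score variance is the same as above.
True-score variance = [0.79 + 0.73] + 0.46 = 1.52 + 0.46 = 1.98.
Reliability = 1.98 / 2.46 = 0.805.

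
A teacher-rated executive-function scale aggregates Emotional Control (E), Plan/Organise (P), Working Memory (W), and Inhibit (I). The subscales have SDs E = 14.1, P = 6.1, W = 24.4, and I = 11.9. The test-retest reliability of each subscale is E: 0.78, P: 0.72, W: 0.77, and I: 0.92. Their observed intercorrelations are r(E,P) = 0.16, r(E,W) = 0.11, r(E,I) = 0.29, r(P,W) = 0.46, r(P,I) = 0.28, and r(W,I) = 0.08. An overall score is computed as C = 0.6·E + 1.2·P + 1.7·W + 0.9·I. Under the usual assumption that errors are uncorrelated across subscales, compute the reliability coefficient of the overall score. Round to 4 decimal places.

0.8260

Var(C) = 0.6²·14.1² + 1.2²·6.1² + 1.7²·24.4² + 0.9²·11.9² + 2·[0.72·14.1·6.1·0.16 + 1.02·14.1·24.4·0.11 + 0.54·14.1·11.9·0.29 + 2.04·6.1·24.4·0.46 + 1.08·6.1·11.9·0.28 + 1.53·24.4·11.9·0.08] = 1960.45 + 543.897 = 2504.35.
Under uncorrelated errors the observed covariances equal the true-score covariances, so only the own-variance terms attenuate.
True-score variance = [0.6²·14.1²·0.78 + 1.2²·6.1²·0.72 + 1.7²·24.4²·0.77 + 0.9²·11.9²·0.92] + 543.897 = 1524.79 + 543.897 = 2068.68.
Reliability = 2068.68 / 2504.35 = 0.8260.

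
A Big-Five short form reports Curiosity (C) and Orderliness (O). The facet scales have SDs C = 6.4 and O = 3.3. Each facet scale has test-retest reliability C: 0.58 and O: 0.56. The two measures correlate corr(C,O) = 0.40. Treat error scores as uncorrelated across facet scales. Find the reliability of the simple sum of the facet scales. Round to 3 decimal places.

Var(C+O) = 6.4² + 3.3² + 2·[6.4·3.3·0.40] = 51.85 + 16.896 = 68.746.
Under uncorrelated errors the observed covariances equal the true-score covariances, so only the own-variance terms attenuate.
True-score variance = [6.4²·0.58 + 3.3²·0.56] + 16.896 = 29.8552 + 16.896 = 46.7512.
Reliability = 46.7512 / 68.746 = 0.680.

0.680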